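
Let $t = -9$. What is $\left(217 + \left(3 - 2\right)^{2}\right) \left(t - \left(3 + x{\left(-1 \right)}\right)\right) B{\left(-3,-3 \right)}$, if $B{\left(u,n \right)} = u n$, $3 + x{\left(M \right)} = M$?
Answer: $-15696$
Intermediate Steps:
$x{\left(M \right)} = -3 + M$
$B{\left(u,n \right)} = n u$
$\left(217 + \left(3 - 2\right)^{2}\right) \left(t - \left(3 + x{\left(-1 \right)}\right)\right) B{\left(-3,-3 \right)} = \left(217 + \left(3 - 2\right)^{2}\right) \left(-9 - -1\right) \left(\left(-3\right) \left(-3\right)\right) = \left(217 + 1^{2}\right) \left(-9 - -1\right) 9 = \left(217 + 1\right) \left(-9 + \left(-3 + 4\right)\right) 9 = 218 \left(-9 + 1\right) 9 = 218 \left(\left(-8\right) 9\right) = 218 \left(-72\right) = -15696$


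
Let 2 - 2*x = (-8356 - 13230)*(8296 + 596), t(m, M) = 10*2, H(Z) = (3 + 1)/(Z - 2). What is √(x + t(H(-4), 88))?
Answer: √95971377 ≈ 9796.5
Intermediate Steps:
H(Z) = 4/(-2 + Z)
t(m, M) = 20
x = 95971357 (x = 1 - (-8356 - 13230)*(8296 + 596)/2 = 1 - (-10793)*8892 = 1 - ½*(-191942712) = 1 + 95971356 = 95971357)
√(x + t(H(-4), 88)) = √(95971357 + 20) = √95971377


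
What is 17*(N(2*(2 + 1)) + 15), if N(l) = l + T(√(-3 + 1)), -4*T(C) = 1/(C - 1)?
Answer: 4301/12 + 17*I*√2/12 ≈ 358.42 + 2.0035*I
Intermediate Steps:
T(C) = -1/(4*(-1 + C)) (T(C) = -1/(4*(C - 1)) = -1/(4*(-1 + C)))
N(l) = l - 1/(-4 + 4*I*√2) (N(l) = l - 1/(-4 + 4*√(-3 + 1)) = l - 1/(-4 + 4*√(-2)) = l - 1/(-4 + 4*(I*√2)) = l - 1/(-4 + 4*I*√2))
17*(N(2*(2 + 1)) + 15) = 17*((1/12 + 2*(2 + 1) + I*√2/12) + 15) = 17*((1/12 + 2*3 + I*√2/12) + 15) = 17*((1/12 + 6 + I*√2/12) + 15) = 17*((73/12 + I*√2/12) + 15) = 17*(253/12 + I*√2/12) = 4301/12 + 17*I*√2/12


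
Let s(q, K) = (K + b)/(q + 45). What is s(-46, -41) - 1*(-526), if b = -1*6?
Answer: 573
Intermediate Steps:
b = -6
s(q, K) = (-6 + K)/(45 + q) (s(q, K) = (K - 6)/(q + 45) = (-6 + K)/(45 + q))
s(-46, -41) - 1*(-526) = (-6 - 41)/(45 - 46) - 1*(-526) = -47/(-1) + 526 = -1*(-47) + 526 = 47 + 526 = 573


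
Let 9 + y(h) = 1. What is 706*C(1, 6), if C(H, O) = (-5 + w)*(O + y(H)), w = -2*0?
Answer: 7060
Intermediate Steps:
y(h) = -8 (y(h) = -9 + 1 = -8)
w = 0 (w = -1*0 = 0)
C(H, O) = 40 - 5*O (C(H, O) = (-5 + 0)*(O - 8) = -5*(-8 + O) = 40 - 5*O)
706*C(1, 6) = 706*(40 - 5*6) = 706*(40 - 30) = 706*10 = 7060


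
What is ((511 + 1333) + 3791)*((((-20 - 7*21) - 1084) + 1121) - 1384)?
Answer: -8531390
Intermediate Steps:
((511 + 1333) + 3791)*((((-20 - 7*21) - 1084) + 1121) - 1384) = (1844 + 3791)*((((-20 - 147) - 1084) + 1121) - 1384) = 5635*(((-167 - 1084) + 1121) - 1384) = 5635*((-1251 + 1121) - 1384) = 5635*(-130 - 1384) = 5635*(-1514) = -8531390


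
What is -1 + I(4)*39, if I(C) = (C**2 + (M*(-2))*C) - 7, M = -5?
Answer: 1910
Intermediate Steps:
I(C) = -7 + C**2 + 10*C (I(C) = (C**2 + (-5*(-2))*C) - 7 = (C**2 + 10*C) - 7 = -7 + C**2 + 10*C)
-1 + I(4)*39 = -1 + (-7 + 4**2 + 10*4)*39 = -1 + (-7 + 16 + 40)*39 = -1 + 49*39 = -1 + 1911 = 1910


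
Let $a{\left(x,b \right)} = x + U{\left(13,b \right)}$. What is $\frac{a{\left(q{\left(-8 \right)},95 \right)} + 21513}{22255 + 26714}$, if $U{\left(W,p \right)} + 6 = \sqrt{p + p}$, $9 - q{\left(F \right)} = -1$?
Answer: $\frac{21517}{48969} + \frac{\sqrt{190}}{48969} \approx 0.43968$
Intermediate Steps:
$q{\left(F \right)} = 10$ ($q{\left(F \right)} = 9 - -1 = 9 + 1 = 10$)
$U{\left(W,p \right)} = -6 + \sqrt{2} \sqrt{p}$ ($U{\left(W,p \right)} = -6 + \sqrt{p + p} = -6 + \sqrt{2 p} = -6 + \sqrt{2} \sqrt{p}$)
$a{\left(x,b \right)} = -6 + x + \sqrt{2} \sqrt{b}$ ($a{\left(x,b \right)} = x + \left(-6 + \sqrt{2} \sqrt{b}\right) = -6 + x + \sqrt{2} \sqrt{b}$)
$\frac{a{\left(q{\left(-8 \right)},95 \right)} + 21513}{22255 + 26714} = \frac{\left(-6 + 10 + \sqrt{2} \sqrt{95}\right) + 21513}{22255 + 26714} = \frac{\left(-6 + 10 + \sqrt{190}\right) + 21513}{48969} = \left(\left(4 + \sqrt{190}\right) + 21513\right) \frac{1}{48969} = \left(21517 + \sqrt{190}\right) \frac{1}{48969} = \frac{21517}{48969} + \frac{\sqrt{190}}{48969}$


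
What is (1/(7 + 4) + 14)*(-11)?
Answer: -155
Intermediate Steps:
(1/(7 + 4) + 14)*(-11) = (1/11 + 14)*(-11) = (155/11)*(-11) = -155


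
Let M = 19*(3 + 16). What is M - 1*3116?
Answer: -2755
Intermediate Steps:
M = 361 (M = 19*19 = 361)
M - 1*3116 = 361 - 1*3116 = 361 - 3116 = -2755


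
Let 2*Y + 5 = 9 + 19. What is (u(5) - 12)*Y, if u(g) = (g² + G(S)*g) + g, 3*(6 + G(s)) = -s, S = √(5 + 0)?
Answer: -138 - 115*√5/6 ≈ -180.86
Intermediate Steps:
S = √5 ≈ 2.2361
Y = 23/2 (Y = -5/2 + (9 + 19)/2 = -5/2 + (½)*28 = -5/2 + 14 = 23/2 ≈ 11.500)
G(s) = -6 - s/3 (G(s) = -6 + (-s)/3 = -6 - s/3)
u(g) = g + g² + g*(-6 - √5/3) (u(g) = (g² + (-6 - √5/3)*g) + g = (g² + g*(-6 - √5/3)) + g = g + g² + g*(-6 - √5/3))
(u(5) - 12)*Y = ((⅓)*5*(-15 - √5 + 3*5) - 12)*(23/2) = ((⅓)*5*(-15 - √5 + 15) - 12)*(23/2) = ((⅓)*5*(-√5) - 12)*(23/2) = (-5*√5/3 - 12)*(23/2) = (-12 - 5*√5/3)*(23/2) = -138 - 115*√5/6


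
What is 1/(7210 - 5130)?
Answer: 1/2080 ≈ 0.00048077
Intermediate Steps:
1/(7210 - 5130) = 1/2080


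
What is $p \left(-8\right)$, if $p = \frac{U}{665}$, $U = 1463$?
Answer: $- \frac{88}{5} \approx -17.6$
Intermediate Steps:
$p = \frac{11}{5}$ ($p = \frac{1463}{665} = 1463 \cdot \frac{1}{665} = \frac{11}{5} \approx 2.2$)
$p \left(-8\right) = \frac{11}{5} \left(-8\right) = - \frac{88}{5}$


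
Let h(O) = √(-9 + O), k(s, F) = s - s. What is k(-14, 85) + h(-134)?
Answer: I*√143 ≈ 11.958*I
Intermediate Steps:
k(s, F) = 0
k(-14, 85) + h(-134) = 0 + √(-9 - 134) = 0 + √(-143) = 0 + I*√143 = I*√143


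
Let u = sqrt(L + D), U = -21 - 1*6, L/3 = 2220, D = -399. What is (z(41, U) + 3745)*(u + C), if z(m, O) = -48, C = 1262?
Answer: 4665614 + 3697*sqrt(6261) ≈ 4.9581e+6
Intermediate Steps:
L = 6660 (L = 3*2220 = 6660)
U = -27 (U = -21 - 6 = -27)
u = sqrt(6261) (u = sqrt(6660 - 399) = sqrt(6261) ≈ 79.126)
(z(41, U) + 3745)*(u + C) = (-48 + 3745)*(sqrt(6261) + 1262) = 3697*(1262 + sqrt(6261)) = 4665614 + 3697*sqrt(6261)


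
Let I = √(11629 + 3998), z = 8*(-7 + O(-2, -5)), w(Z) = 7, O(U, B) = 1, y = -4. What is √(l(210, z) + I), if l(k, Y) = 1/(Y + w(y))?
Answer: √(-41 + 1681*√15627)/41 ≈ 11.180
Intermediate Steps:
z = -48 (z = 8*(-7 + 1) = 8*(-6) = -48)
I = √15627 ≈ 125.01
l(k, Y) = 1/(7 + Y) (l(k, Y) = 1/(Y + 7) = 1/(7 + Y))
√(l(210, z) + I) = √(1/(7 - 48) + √15627) = √(1/(-41) + √15627) = √(-1/41 + √15627)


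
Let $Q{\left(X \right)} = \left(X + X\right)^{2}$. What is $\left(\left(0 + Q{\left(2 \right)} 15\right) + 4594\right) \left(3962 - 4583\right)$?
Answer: $-3001914$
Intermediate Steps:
$Q{\left(X \right)} = 4 X^{2}$ ($Q{\left(X \right)} = \left(2 X\right)^{2} = 4 X^{2}$)
$\left(\left(0 + Q{\left(2 \right)} 15\right) + 4594\right) \left(3962 - 4583\right) = \left(\left(0 + 4 \cdot 2^{2} \cdot 15\right) + 4594\right) \left(3962 - 4583\right) = \left(\left(0 + 4 \cdot 4 \cdot 15\right) + 4594\right) \left(-621\right) = \left(\left(0 + 16 \cdot 15\right) + 4594\right) \left(-621\right) = \left(\left(0 + 240\right) + 4594\right) \left(-621\right) = \left(240 + 4594\right) \left(-621\right) = 4834 \left(-621\right) = -3001914$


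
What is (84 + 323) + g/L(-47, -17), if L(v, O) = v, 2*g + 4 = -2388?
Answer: 20325/47 ≈ 432.45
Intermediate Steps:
g = -1196 (g = -2 + (1/2)*(-2388) = -2 - 1194 = -1196)
(84 + 323) + g/L(-47, -17) = (84 + 323) - 1196/(-47) = 407 - 1196*(-1/47) = 407 + 1196/47 = 20325/47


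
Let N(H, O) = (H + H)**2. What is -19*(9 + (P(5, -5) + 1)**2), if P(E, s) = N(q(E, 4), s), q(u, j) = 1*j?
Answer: -80446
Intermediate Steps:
q(u, j) = j
N(H, O) = 4*H**2 (N(H, O) = (2*H)**2 = 4*H**2)
P(E, s) = 64 (P(E, s) = 4*4**2 = 4*16 = 64)
-19*(9 + (P(5, -5) + 1)**2) = -19*(9 + (64 + 1)**2) = -19*(9 + 65**2) = -19*(9 + 4225) = -19*4234 = -80446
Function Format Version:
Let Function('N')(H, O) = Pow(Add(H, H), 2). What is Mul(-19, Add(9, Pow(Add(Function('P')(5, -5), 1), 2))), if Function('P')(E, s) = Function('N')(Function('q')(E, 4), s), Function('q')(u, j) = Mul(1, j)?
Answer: -80446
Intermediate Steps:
Function('q')(u, j) = j
Function('N')(H, O) = Mul(4, Pow(H, 2)) (Function('N')(H, O) = Pow(Mul(2, H), 2) = Mul(4, Pow(H, 2)))
Function('P')(E, s) = 64 (Function('P')(E, s) = Mul(4, Pow(4, 2)) = Mul(4, 16) = 64)
Mul(-19, Add(9, Pow(Add(Function('P')(5, -5), 1), 2))) = Mul(-19, Add(9, Pow(Add(64, 1), 2))) = Mul(-19, Add(9, Pow(65, 2))) = Mul(-19, Add(9, 4225)) = Mul(-19, 4234) = -80446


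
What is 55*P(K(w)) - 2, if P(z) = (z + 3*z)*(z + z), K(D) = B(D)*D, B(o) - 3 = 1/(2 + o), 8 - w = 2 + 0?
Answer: 309371/2 ≈ 1.5469e+5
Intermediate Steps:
w = 6 (w = 8 - (2 + 0) = 8 - 1*2 = 8 - 2 = 6)
B(o) = 3 + 1/(2 + o)
K(D) = D*(7 + 3*D)/(2 + D) (K(D) = ((7 + 3*D)/(2 + D))*D = D*(7 + 3*D)/(2 + D))
P(z) = 8*z² (P(z) = (4*z)*(2*z) = 8*z²)
55*P(K(w)) - 2 = 55*(8*(6*(7 + 3*6)/(2 + 6))²) - 2 = 55*(8*(6*(7 + 18)/8)²) - 2 = 55*(8*(6*(⅛)*25)²) - 2 = 55*(8*(75/4)²) - 2 = 55*(8*(5625/16)) - 2 = 55*(5625/2) - 2 = 309375/2 - 2 = 309371/2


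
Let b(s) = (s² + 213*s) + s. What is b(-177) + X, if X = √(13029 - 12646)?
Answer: -6549 + √383 ≈ -6529.4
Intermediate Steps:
b(s) = s² + 214*s
X = √383 ≈ 19.570
b(-177) + X = -177*(214 - 177) + √383 = -177*37 + √383 = -6549 + √383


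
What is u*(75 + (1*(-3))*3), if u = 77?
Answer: 5082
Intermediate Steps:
u*(75 + (1*(-3))*3) = 77*(75 + (1*(-3))*3) = 77*(75 - 3*3) = 77*(75 - 9) = 77*66 = 5082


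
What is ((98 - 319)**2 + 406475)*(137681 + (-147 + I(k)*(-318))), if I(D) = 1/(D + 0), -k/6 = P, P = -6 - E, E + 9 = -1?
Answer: 62627463681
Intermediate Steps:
E = -10 (E = -9 - 1 = -10)
P = 4 (P = -6 - 1*(-10) = -6 + 10 = 4)
k = -24 (k = -6*4 = -24)
I(D) = 1/D
((98 - 319)**2 + 406475)*(137681 + (-147 + I(k)*(-318))) = ((98 - 319)**2 + 406475)*(137681 + (-147 - 318/(-24))) = ((-221)**2 + 406475)*(137681 + (-147 - 1/24*(-318))) = (48841 + 406475)*(137681 + (-147 + 53/4)) = 455316*(137681 - 535/4) = 455316*(550189/4) = 62627463681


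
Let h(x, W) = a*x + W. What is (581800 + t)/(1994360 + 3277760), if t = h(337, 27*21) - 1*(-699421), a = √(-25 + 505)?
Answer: 320447/1318030 + 337*√30/1318030 ≈ 0.24453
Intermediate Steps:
a = 4*√30 (a = √480 = 4*√30 ≈ 21.909)
h(x, W) = W + 4*x*√30 (h(x, W) = (4*√30)*x + W = 4*x*√30 + W = W + 4*x*√30)
t = 699988 + 1348*√30 (t = (27*21 + 4*337*√30) - 1*(-699421) = (567 + 1348*√30) + 699421 = 699988 + 1348*√30 ≈ 7.0737e+5)
(581800 + t)/(1994360 + 3277760) = (581800 + (699988 + 1348*√30))/(1994360 + 3277760) = (1281788 + 1348*√30)/5272120 = (1281788 + 1348*√30)*(1/5272120) = 320447/1318030 + 337*√30/1318030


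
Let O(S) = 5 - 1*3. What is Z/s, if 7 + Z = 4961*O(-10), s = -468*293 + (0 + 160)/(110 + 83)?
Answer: -1913595/26464772 ≈ -0.072307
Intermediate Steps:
O(S) = 2 (O(S) = 5 - 3 = 2)
s = -26464772/193 (s = -137124 + 160/193 = -26464772/193 ≈ -1.3712e+5)
Z = 9915 (Z = -7 + 4961*2 = -7 + 9922 = 9915)
Z/s = 9915/(-26464772/193) = 9915*(-193/26464772) = -1913595/26464772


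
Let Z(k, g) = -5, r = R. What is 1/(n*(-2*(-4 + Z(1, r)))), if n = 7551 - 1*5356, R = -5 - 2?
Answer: 1/39510 ≈ 2.5310e-5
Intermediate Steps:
R = -7
r = -7
n = 2195 (n = 7551 - 5356 = 2195)
1/(n*(-2*(-4 + Z(1, r)))) = 1/(2195*(-2*(-4 - 5))) = 1/(2195*(-2*(-9))) = 1/(2195*18) = 1/39510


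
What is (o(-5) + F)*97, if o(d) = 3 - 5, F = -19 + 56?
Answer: 3395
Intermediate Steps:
F = 37
o(d) = -2
(o(-5) + F)*97 = (-2 + 37)*97 = 35*97 = 3395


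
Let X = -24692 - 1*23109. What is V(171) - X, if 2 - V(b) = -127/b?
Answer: 8174440/171 ≈ 47804.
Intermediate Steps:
X = -47801 (X = -24692 - 23109 = -47801)
V(b) = 2 + 127/b (V(b) = 2 - (-127)/b = 2 + 127/b)
V(171) - X = (2 + 127/171) - 1*(-47801) = (2 + 127*(1/171)) + 47801 = (2 + 127/171) + 47801 = 469/171 + 47801 = 8174440/171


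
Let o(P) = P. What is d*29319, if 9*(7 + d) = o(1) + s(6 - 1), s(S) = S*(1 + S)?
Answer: -312736/3 ≈ -1.0425e+5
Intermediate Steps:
d = -32/9 (d = -7 + (1 + (6 - 1)*(1 + (6 - 1)))/9 = -7 + (1 + 5*(1 + 5))/9 = -7 + (1 + 5*6)/9 = -7 + (1 + 30)/9 = -7 + (1/9)*31 = -7 + 31/9 = -32/9 ≈ -3.5556)
d*29319 = -32/9*29319 = -312736/3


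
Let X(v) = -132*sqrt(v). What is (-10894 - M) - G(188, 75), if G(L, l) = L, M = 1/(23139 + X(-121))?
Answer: -661868296821/59724625 - 484*I/179173875 ≈ -11082.0 - 2.7013e-6*I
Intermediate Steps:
M = (23139 + 1452*I)/537521625 (M = 1/(23139 - 1452*I) = (23139 + 1452*I)/537521625 ≈ 4.3048e-5 + 2.7013e-6*I)
(-10894 - M) - G(188, 75) = (-10894 - (2571/59724625 + 484*I/179173875)) - 1*188 = (-10894 + (-2571/59724625 - 484*I/179173875)) - 188 = (-650640067321/59724625 - 484*I/179173875) - 188 = -661868296821/59724625 - 484*I/179173875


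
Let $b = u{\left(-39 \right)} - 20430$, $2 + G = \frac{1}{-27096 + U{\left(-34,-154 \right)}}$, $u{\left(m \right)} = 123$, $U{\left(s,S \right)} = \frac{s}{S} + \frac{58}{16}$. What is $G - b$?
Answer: $\frac{338865413319}{16688767} \approx 20305.0$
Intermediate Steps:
$U{\left(s,S \right)} = \frac{29}{8} + \frac{s}{S}$ ($U{\left(s,S \right)} = \frac{s}{S} + 58 \cdot \frac{1}{16} = \frac{s}{S} + \frac{29}{8} = \frac{29}{8} + \frac{s}{S}$)
$G = - \frac{33378150}{16688767}$ ($G = -2 + \frac{1}{-27096 + \left(\frac{29}{8} - \frac{34}{-154}\right)} = -2 + \frac{1}{-27096 + \left(\frac{29}{8} - - \frac{17}{77}\right)} = -2 + \frac{1}{-27096 + \left(\frac{29}{8} + \frac{17}{77}\right)} = -2 + \frac{1}{-27096 + \frac{2369}{616}} = -2 + \frac{1}{- \frac{16688767}{616}} = -2 - \frac{616}{16688767} = - \frac{33378150}{16688767} \approx -2.0$)
$b = -20307$ ($b = 123 - 20430 = -20307$)
$G - b = - \frac{33378150}{16688767} - -20307 = - \frac{33378150}{16688767} + 20307 = \frac{338865413319}{16688767}$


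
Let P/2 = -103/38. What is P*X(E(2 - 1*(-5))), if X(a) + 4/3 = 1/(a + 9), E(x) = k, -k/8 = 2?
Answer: 3193/399 ≈ 8.0025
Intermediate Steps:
k = -16 (k = -8*2 = -16)
E(x) = -16
P = -103/19 (P = 2*(-103/38) = -103/19 ≈ -5.4211)
X(a) = -4/3 + 1/(9 + a) (X(a) = -4/3 + 1/(a + 9) = -4/3 + 1/(9 + a))
P*X(E(2 - 1*(-5))) = -103*(-33 - 4*(-16))/(57*(9 - 16)) = -103*(-33 + 64)/(57*(-7)) = -103*(-1)*31/(57*7) = -103/19*(-31/21) = 3193/399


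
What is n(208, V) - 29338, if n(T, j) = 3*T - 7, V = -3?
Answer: -28721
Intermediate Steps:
n(T, j) = -7 + 3*T
n(208, V) - 29338 = (-7 + 3*208) - 29338 = (-7 + 624) - 29338 = 617 - 29338 = -28721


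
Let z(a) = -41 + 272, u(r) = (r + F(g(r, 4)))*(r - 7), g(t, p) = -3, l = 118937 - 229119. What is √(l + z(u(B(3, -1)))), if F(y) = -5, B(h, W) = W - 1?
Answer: I*√109951 ≈ 331.59*I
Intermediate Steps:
B(h, W) = -1 + W
l = -110182
u(r) = (-7 + r)*(-5 + r) (u(r) = (r - 5)*(r - 7) = (-5 + r)*(-7 + r) = (-7 + r)*(-5 + r))
z(a) = 231
√(l + z(u(B(3, -1)))) = √(-110182 + 231) = √(-109951) = I*√109951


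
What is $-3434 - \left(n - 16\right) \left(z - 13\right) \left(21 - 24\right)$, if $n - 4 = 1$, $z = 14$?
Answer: $-3467$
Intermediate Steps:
$n = 5$ ($n = 4 + 1 = 5$)
$-3434 - \left(n - 16\right) \left(z - 13\right) \left(21 - 24\right) = -3434 - \left(5 - 16\right) \left(14 - 13\right) \left(21 - 24\right) = -3434 - \left(-11\right) 1 \left(-3\right) = -3434 - \left(-11\right) \left(-3\right) = -3434 - 33 = -3467$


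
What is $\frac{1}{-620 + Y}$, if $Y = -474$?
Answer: $- \frac{1}{1094} \approx -0.00091408$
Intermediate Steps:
$\frac{1}{-620 + Y} = \frac{1}{-620 - 474} = \frac{1}{-1094} = - \frac{1}{1094}$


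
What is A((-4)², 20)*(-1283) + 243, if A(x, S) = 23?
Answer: -29266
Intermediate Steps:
A((-4)², 20)*(-1283) + 243 = 23*(-1283) + 243 = -29509 + 243 = -29266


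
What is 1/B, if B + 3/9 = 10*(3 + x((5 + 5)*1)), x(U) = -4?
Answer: -3/31 ≈ -0.096774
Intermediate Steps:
B = -31/3 (B = -⅓ + 10*(3 - 4) = -⅓ + 10*(-1) = -⅓ - 10 = -31/3 ≈ -10.333)
1/B = 1/(-31/3) = -3/31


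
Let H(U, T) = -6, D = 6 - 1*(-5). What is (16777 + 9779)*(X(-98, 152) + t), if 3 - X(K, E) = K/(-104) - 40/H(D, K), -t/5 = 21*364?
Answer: -13196205307/13 ≈ -1.0151e+9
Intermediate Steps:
D = 11 (D = 6 + 5 = 11)
t = -38220 (t = -105*364 = -5*7644 = -38220)
X(K, E) = -11/3 + K/104 (X(K, E) = 3 - (K/(-104) - 40/(-6)) = 3 - (K*(-1/104) - 40*(-⅙)) = 3 - (-K/104 + 20/3) = 3 - (20/3 - K/104) = 3 + (-20/3 + K/104) = -11/3 + K/104)
(16777 + 9779)*(X(-98, 152) + t) = (16777 + 9779)*((-11/3 + (1/104)*(-98)) - 38220) = 26556*((-11/3 - 49/52) - 38220) = 26556*(-719/156 - 38220) = 26556*(-5963039/156) = -13196205307/13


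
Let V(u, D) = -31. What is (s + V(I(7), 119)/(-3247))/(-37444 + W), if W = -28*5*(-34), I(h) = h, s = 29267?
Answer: -23757495/26531237 ≈ -0.89545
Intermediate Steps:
W = 4760 (W = -140*(-34) = 4760)
(s + V(I(7), 119)/(-3247))/(-37444 + W) = (29267 - 31/(-3247))/(-37444 + 4760) = (29267 - 31*(-1/3247))/(-32684) = (29267 + 31/3247)*(-1/32684) = (95029980/3247)*(-1/32684) = -23757495/26531237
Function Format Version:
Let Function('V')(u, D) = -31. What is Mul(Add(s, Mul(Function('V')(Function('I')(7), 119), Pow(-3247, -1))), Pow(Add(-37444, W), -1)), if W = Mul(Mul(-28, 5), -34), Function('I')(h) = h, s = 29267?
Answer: Rational(-23757495, 26531237) ≈ -0.89545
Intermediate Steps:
W = 4760 (W = Mul(-140, -34) = 4760)
Mul(Add(s, Mul(Function('V')(Function('I')(7), 119), Pow(-3247, -1))), Pow(Add(-37444, W), -1)) = Mul(Add(29267, Mul(-31, Pow(-3247, -1))), Pow(Add(-37444, 4760), -1)) = Mul(Add(29267, Mul(-31, Rational(-1, 3247))), Pow(-32684, -1)) = Mul(Add(29267, Rational(31, 3247)), Rational(-1, 32684)) = Mul(Rational(95029980, 3247), Rational(-1, 32684)) = Rational(-23757495, 26531237)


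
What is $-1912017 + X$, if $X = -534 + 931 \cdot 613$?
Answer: $-1341848$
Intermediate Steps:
$X = 570169$ ($X = -534 + 570703 = 570169$)
$-1912017 + X = -1912017 + 570169 = -1341848$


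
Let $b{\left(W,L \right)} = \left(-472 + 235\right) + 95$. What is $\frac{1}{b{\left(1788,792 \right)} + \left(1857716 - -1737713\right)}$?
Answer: $\frac{1}{3595287} \approx 2.7814 \cdot 10^{-7}$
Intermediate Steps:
$b{\left(W,L \right)} = -142$ ($b{\left(W,L \right)} = -237 + 95 = -142$)
$\frac{1}{b{\left(1788,792 \right)} + \left(1857716 - -1737713\right)} = \frac{1}{-142 + \left(1857716 - -1737713\right)} = \frac{1}{-142 + \left(1857716 + 1737713\right)} = \frac{1}{-142 + 3595429} = \frac{1}{3595287}$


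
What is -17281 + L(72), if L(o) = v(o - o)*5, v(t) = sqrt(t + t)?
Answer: -17281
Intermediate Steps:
v(t) = sqrt(2)*sqrt(t) (v(t) = sqrt(2*t) = sqrt(2)*sqrt(t))
L(o) = 0 (L(o) = (sqrt(2)*sqrt(o - o))*5 = (sqrt(2)*sqrt(0))*5 = (sqrt(2)*0)*5 = 0*5 = 0)
-17281 + L(72) = -17281 + 0 = -17281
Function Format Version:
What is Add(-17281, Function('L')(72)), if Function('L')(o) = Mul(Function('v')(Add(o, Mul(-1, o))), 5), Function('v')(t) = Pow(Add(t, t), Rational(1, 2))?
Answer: -17281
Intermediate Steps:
Function('v')(t) = Mul(Pow(2, Rational(1, 2)), Pow(t, Rational(1, 2))) (Function('v')(t) = Pow(Mul(2, t), Rational(1, 2)) = Mul(Pow(2, Rational(1, 2)), Pow(t, Rational(1, 2))))
Function('L')(o) = 0 (Function('L')(o) = Mul(Mul(Pow(2, Rational(1, 2)), Pow(Add(o, Mul(-1, o)), Rational(1, 2))), 5) = Mul(Mul(Pow(2, Rational(1, 2)), Pow(0, Rational(1, 2))), 5) = Mul(Mul(Pow(2, Rational(1, 2)), 0), 5) = Mul(0, 5) = 0)
Add(-17281, Function('L')(72)) = Add(-17281, 0) = -17281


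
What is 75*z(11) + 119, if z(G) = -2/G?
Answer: 1159/11 ≈ 105.36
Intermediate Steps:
75*z(11) + 119 = 75*(-2/11) + 119 = -150/11 + 119 = 1159/11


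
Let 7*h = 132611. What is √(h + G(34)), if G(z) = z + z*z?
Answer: √986587/7 ≈ 141.90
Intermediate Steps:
G(z) = z + z²
h = 132611/7 (h = (⅐)*132611 = 132611/7 ≈ 18944.)
√(h + G(34)) = √(132611/7 + 34*(1 + 34)) = √(132611/7 + 34*35) = √(132611/7 + 1190) = √(140941/7) = √986587/7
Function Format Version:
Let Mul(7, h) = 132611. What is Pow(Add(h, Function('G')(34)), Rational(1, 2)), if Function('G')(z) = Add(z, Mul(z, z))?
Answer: Mul(Rational(1, 7), Pow(986587, Rational(1, 2))) ≈ 141.90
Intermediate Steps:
Function('G')(z) = Add(z, Pow(z, 2))
h = Rational(132611, 7) (h = Mul(Rational(1, 7), 132611) = Rational(132611, 7) ≈ 18944.)
Pow(Add(h, Function('G')(34)), Rational(1, 2)) = Pow(Add(Rational(132611, 7), Mul(34, Add(1, 34))), Rational(1, 2)) = Pow(Add(Rational(132611, 7), Mul(34, 35)), Rational(1, 2)) = Pow(Add(Rational(132611, 7), 1190), Rational(1, 2)) = Pow(Rational(140941, 7), Rational(1, 2)) = Mul(Rational(1, 7), Pow(986587, Rational(1, 2)))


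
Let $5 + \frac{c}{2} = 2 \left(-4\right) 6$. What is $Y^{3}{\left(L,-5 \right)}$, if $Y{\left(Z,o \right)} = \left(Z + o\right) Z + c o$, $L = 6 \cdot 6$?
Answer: $4459534136$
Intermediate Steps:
$L = 36$
$c = -106$ ($c = -10 + 2 \cdot 2 \left(-4\right) 6 = -10 + 2 \left(\left(-8\right) 6\right) = -10 + 2 \left(-48\right) = -10 - 96 = -106$)
$Y{\left(Z,o \right)} = - 106 o + Z \left(Z + o\right)$ ($Y{\left(Z,o \right)} = \left(Z + o\right) Z - 106 o = Z \left(Z + o\right) - 106 o = - 106 o + Z \left(Z + o\right)$)
$Y^{3}{\left(L,-5 \right)} = \left(36^{2} - -530 + 36 \left(-5\right)\right)^{3} = \left(1296 + 530 - 180\right)^{3} = 1646^{3} = 4459534136$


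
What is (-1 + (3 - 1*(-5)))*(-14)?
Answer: -98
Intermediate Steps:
(-1 + (3 - 1*(-5)))*(-14) = (-1 + (3 + 5))*(-14) = (-1 + 8)*(-14) = 7*(-14) = -98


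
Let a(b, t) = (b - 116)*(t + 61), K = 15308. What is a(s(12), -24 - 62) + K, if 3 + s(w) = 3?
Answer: 18208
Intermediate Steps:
s(w) = 0 (s(w) = -3 + 3 = 0)
a(b, t) = (-116 + b)*(61 + t)
a(s(12), -24 - 62) + K = (-7076 - 116*(-24 - 62) + 61*0 + 0*(-24 - 62)) + 15308 = (-7076 - 116*(-86) + 0 + 0*(-86)) + 15308 = (-7076 + 9976 + 0 + 0) + 15308 = 2900 + 15308 = 18208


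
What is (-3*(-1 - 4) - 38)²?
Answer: 529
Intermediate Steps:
(-3*(-1 - 4) - 38)² = (-3*(-5) - 38)² = (15 - 38)² = (-23)² = 529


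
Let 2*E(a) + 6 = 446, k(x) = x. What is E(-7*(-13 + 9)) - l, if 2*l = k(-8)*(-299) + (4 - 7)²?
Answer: -1961/2 ≈ -980.50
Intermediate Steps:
E(a) = 220 (E(a) = -3 + (½)*446 = -3 + 223 = 220)
l = 2401/2 (l = (-8*(-299) + (4 - 7)²)/2 = (2392 + (-3)²)/2 = (2392 + 9)/2 = (½)*2401 = 2401/2 ≈ 1200.5)
E(-7*(-13 + 9)) - l = 220 - 1*2401/2 = 220 - 2401/2 = -1961/2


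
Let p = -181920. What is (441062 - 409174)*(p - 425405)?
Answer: -19366379600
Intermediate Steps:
(441062 - 409174)*(p - 425405) = (441062 - 409174)*(-181920 - 425405) = 31888*(-607325) = -19366379600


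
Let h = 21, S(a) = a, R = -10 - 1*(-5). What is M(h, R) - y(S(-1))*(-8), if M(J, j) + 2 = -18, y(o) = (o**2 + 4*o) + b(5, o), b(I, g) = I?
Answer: -4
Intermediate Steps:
R = -5 (R = -10 + 5 = -5)
y(o) = 5 + o**2 + 4*o (y(o) = (o**2 + 4*o) + 5 = 5 + o**2 + 4*o)
M(J, j) = -20 (M(J, j) = -2 - 18 = -20)
M(h, R) - y(S(-1))*(-8) = -20 - (5 + (-1)**2 + 4*(-1))*(-8) = -20 - (5 + 1 - 4)*(-8) = -20 - 2*(-8) = -20 - 1*(-16) = -20 + 16 = -4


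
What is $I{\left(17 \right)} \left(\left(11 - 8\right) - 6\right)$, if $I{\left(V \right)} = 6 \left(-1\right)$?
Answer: $18$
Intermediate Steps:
$I{\left(V \right)} = -6$
$I{\left(17 \right)} \left(\left(11 - 8\right) - 6\right) = - 6 \left(\left(11 - 8\right) - 6\right) = - 6 \left(3 - 6\right) = \left(-6\right) \left(-3\right) = 18$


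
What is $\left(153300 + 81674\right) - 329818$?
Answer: $-94844$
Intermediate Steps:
$\left(153300 + 81674\right) - 329818 = 234974 - 329818 = -94844$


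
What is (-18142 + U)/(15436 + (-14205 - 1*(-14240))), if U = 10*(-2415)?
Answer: -42292/15471 ≈ -2.7336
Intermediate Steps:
U = -24150
(-18142 + U)/(15436 + (-14205 - 1*(-14240))) = (-18142 - 24150)/(15436 + (-14205 - 1*(-14240))) = -42292/(15436 + (-14205 + 14240)) = -42292/(15436 + 35) = -42292/15471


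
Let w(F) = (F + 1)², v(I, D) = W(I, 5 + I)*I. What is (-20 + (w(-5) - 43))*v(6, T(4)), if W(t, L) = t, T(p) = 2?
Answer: -1692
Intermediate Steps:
v(I, D) = I² (v(I, D) = I*I = I²)
w(F) = (1 + F)²
(-20 + (w(-5) - 43))*v(6, T(4)) = (-20 + ((1 - 5)² - 43))*6² = (-20 + ((-4)² - 43))*36 = (-20 + (16 - 43))*36 = (-20 - 27)*36 = -47*36 = -1692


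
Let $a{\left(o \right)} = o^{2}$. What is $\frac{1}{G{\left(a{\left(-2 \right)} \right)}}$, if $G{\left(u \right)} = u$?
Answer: $\frac{1}{4} \approx 0.25$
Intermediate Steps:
$\frac{1}{G{\left(a{\left(-2 \right)} \right)}} = \frac{1}{\left(-2\right)^{2}} = \frac{1}{4}$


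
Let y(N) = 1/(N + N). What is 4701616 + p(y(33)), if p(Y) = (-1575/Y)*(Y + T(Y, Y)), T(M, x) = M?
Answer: 4698466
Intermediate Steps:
y(N) = 1/(2*N)
p(Y) = -3150 (p(Y) = (-1575/Y)*(Y + Y) = (-1575/Y)*(2*Y) = -3150)
4701616 + p(y(33)) = 4701616 - 3150 = 4698466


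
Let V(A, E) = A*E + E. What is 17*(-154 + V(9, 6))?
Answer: -1598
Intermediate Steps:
V(A, E) = E + A*E
17*(-154 + V(9, 6)) = 17*(-154 + 6*(1 + 9)) = 17*(-154 + 6*10) = 17*(-154 + 60) = 17*(-94) = -1598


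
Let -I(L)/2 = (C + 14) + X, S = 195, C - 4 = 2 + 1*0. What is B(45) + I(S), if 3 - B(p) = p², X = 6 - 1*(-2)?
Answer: -2078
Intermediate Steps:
C = 6 (C = 4 + (2 + 1*0) = 4 + (2 + 0) = 4 + 2 = 6)
X = 8 (X = 6 + 2 = 8)
B(p) = 3 - p²
I(L) = -56 (I(L) = -2*((6 + 14) + 8) = -2*(20 + 8) = -2*28 = -56)
B(45) + I(S) = (3 - 1*45²) - 56 = (3 - 1*2025) - 56 = (3 - 2025) - 56 = -2022 - 56 = -2078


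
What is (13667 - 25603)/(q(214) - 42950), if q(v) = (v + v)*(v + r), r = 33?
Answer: -5968/31383 ≈ -0.19017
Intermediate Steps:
q(v) = 2*v*(33 + v) (q(v) = (v + v)*(v + 33) = (2*v)*(33 + v) = 2*v*(33 + v))
(13667 - 25603)/(q(214) - 42950) = (13667 - 25603)/(2*214*(33 + 214) - 42950) = -11936/(2*214*247 - 42950) = -11936/(105716 - 42950) = -11936/62766 = -11936*1/62766 = -5968/31383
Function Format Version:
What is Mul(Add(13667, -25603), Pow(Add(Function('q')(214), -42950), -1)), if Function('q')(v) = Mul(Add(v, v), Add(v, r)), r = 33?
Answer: Rational(-5968, 31383) ≈ -0.19017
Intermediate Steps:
Function('q')(v) = Mul(2, v, Add(33, v)) (Function('q')(v) = Mul(Add(v, v), Add(v, 33)) = Mul(Mul(2, v), Add(33, v)) = Mul(2, v, Add(33, v)))
Mul(Add(13667, -25603), Pow(Add(Function('q')(214), -42950), -1)) = Mul(Add(13667, -25603), Pow(Add(Mul(2, 214, Add(33, 214)), -42950), -1)) = Mul(-11936, Pow(Add(Mul(2, 214, 247), -42950), -1)) = Mul(-11936, Pow(Add(105716, -42950), -1)) = Mul(-11936, Pow(62766, -1)) = Mul(-11936, Rational(1, 62766)) = Rational(-5968, 31383)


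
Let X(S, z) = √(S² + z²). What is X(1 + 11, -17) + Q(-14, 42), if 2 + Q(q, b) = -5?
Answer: -7 + √433 ≈ 13.809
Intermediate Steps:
Q(q, b) = -7 (Q(q, b) = -2 - 5 = -7)
X(1 + 11, -17) + Q(-14, 42) = √((1 + 11)² + (-17)²) - 7 = √(12² + 289) - 7 = √(144 + 289) - 7 = √433 - 7 = -7 + √433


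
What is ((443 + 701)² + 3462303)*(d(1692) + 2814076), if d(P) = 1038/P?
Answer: 3786151534669595/282 ≈ 1.3426e+13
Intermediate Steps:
((443 + 701)² + 3462303)*(d(1692) + 2814076) = ((443 + 701)² + 3462303)*(1038/1692 + 2814076) = (1144² + 3462303)*(1038*(1/1692) + 2814076) = (1308736 + 3462303)*(173/282 + 2814076) = 4771039*(793569605/282) = 3786151534669595/282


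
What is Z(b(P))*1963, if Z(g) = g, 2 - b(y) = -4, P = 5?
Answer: 11778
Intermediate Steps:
b(y) = 6 (b(y) = 2 - 1*(-4) = 2 + 4 = 6)
Z(b(P))*1963 = 6*1963 = 11778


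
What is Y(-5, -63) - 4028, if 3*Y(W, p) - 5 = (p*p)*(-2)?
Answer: -20017/3 ≈ -6672.3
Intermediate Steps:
Y(W, p) = 5/3 - 2*p**2/3 (Y(W, p) = 5/3 + ((p*p)*(-2))/3 = 5/3 + (p**2*(-2))/3 = 5/3 + (-2*p**2)/3 = 5/3 - 2*p**2/3)
Y(-5, -63) - 4028 = (5/3 - 2/3*(-63)**2) - 4028 = (5/3 - 2/3*3969) - 4028 = (5/3 - 2646) - 4028 = -7933/3 - 4028 = -20017/3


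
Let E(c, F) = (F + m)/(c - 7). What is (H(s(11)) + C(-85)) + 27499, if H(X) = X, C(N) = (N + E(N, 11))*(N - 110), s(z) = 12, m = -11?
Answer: 44086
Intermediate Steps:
E(c, F) = (-11 + F)/(-7 + c) (E(c, F) = (F - 11)/(c - 7) = (-11 + F)/(-7 + c))
C(N) = N*(-110 + N) (C(N) = (N + (-11 + 11)/(-7 + N))*(N - 110) = (N + 0/(-7 + N))*(-110 + N) = (N + 0)*(-110 + N) = N*(-110 + N))
(H(s(11)) + C(-85)) + 27499 = (12 - 85*(-110 - 85)) + 27499 = (12 - 85*(-195)) + 27499 = (12 + 16575) + 27499 = 16587 + 27499 = 44086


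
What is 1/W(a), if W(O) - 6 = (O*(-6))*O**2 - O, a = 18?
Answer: -1/35004 ≈ -2.8568e-5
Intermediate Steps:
W(O) = 6 - O - 6*O**3 (W(O) = 6 + ((O*(-6))*O**2 - O) = 6 + ((-6*O)*O**2 - O) = 6 + (-6*O**3 - O) = 6 + (-O - 6*O**3) = 6 - O - 6*O**3)
1/W(a) = 1/(6 - 1*18 - 6*18**3) = 1/(6 - 18 - 6*5832) = 1/(6 - 18 - 34992) = 1/(-35004) = -1/35004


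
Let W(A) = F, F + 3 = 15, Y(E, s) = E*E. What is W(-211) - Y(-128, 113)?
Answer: -16372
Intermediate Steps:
Y(E, s) = E²
F = 12 (F = -3 + 15 = 12)
W(A) = 12
W(-211) - Y(-128, 113) = 12 - 1*(-128)² = 12 - 1*16384 = 12 - 16384 = -16372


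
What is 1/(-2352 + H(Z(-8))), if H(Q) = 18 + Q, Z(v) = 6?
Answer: -1/2328 ≈ -0.00042955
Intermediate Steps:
1/(-2352 + H(Z(-8))) = 1/(-2352 + (18 + 6)) = 1/(-2352 + 24) = 1/(-2328) = -1/2328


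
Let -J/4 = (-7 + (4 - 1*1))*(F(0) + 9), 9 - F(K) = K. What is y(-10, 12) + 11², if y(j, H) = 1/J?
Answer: 34849/288 ≈ 121.00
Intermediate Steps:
F(K) = 9 - K
J = 288 (J = -4*(-7 + (4 - 1*1))*((9 - 1*0) + 9) = -4*(-7 + (4 - 1))*((9 + 0) + 9) = -4*(-7 + 3)*(9 + 9) = -(-16)*18 = -4*(-72) = 288)
y(j, H) = 1/288
y(-10, 12) + 11² = 1/288 + 11² = 1/288 + 121 = 34849/288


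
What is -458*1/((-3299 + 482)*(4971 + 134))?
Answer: 458/14380785 ≈ 3.1848e-5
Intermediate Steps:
-458*1/((-3299 + 482)*(4971 + 134)) = -458/((-2817*5105)) = -458/(-14380785) = -458*(-1/14380785) = 458/14380785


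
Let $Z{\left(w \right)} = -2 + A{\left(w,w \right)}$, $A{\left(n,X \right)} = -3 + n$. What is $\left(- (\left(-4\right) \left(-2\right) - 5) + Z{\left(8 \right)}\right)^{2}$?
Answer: $0$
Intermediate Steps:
$Z{\left(w \right)} = -5 + w$ ($Z{\left(w \right)} = -2 + \left(-3 + w\right) = -5 + w$)
$\left(- (\left(-4\right) \left(-2\right) - 5) + Z{\left(8 \right)}\right)^{2} = \left(- (\left(-4\right) \left(-2\right) - 5) + \left(-5 + 8\right)\right)^{2} = \left(- (8 - 5) + 3\right)^{2} = \left(\left(-1\right) 3 + 3\right)^{2} = \left(-3 + 3\right)^{2} = 0^{2} = 0$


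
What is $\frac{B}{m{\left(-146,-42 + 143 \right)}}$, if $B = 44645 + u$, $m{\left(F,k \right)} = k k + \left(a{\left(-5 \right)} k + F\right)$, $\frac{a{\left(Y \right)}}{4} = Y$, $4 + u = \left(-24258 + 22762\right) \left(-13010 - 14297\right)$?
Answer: $\frac{40895913}{8035} \approx 5089.7$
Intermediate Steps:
$u = 40851268$ ($u = -4 + \left(-24258 + 22762\right) \left(-13010 - 14297\right) = -4 - -40851272 = -4 + 40851272 = 40851268$)
$a{\left(Y \right)} = 4 Y$
$m{\left(F,k \right)} = F + k^{2} - 20 k$ ($m{\left(F,k \right)} = k k + \left(4 \left(-5\right) k + F\right) = k^{2} + \left(- 20 k + F\right) = k^{2} + \left(F - 20 k\right) = F + k^{2} - 20 k$)
$B = 40895913$ ($B = 44645 + 40851268 = 40895913$)
$\frac{B}{m{\left(-146,-42 + 143 \right)}} = \frac{40895913}{-146 + \left(-42 + 143\right)^{2} - 20 \left(-42 + 143\right)} = \frac{40895913}{-146 + 101^{2} - 2020} = \frac{40895913}{-146 + 10201 - 2020} = \frac{40895913}{8035}$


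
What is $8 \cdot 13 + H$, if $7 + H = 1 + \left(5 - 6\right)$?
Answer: $97$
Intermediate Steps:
$H = -7$ ($H = -7 + \left(1 + \left(5 - 6\right)\right) = -7 + \left(1 - 1\right) = -7 + 0 = -7$)
$8 \cdot 13 + H = 8 \cdot 13 - 7 = 104 - 7 = 97$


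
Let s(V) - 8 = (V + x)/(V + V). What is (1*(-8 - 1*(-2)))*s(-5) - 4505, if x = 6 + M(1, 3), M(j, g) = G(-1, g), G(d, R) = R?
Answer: -22753/5 ≈ -4550.6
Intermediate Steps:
M(j, g) = g
x = 9 (x = 6 + 3 = 9)
s(V) = 8 + (9 + V)/(2*V) (s(V) = 8 + (V + 9)/(V + V) = 8 + (9 + V)/((2*V)) = 8 + (9 + V)*(1/(2*V)) = 8 + (9 + V)/(2*V))
(1*(-8 - 1*(-2)))*s(-5) - 4505 = (1*(-8 - 1*(-2)))*((1/2)*(9 + 17*(-5))/(-5)) - 4505 = (1*(-8 + 2))*((1/2)*(-1/5)*(9 - 85)) - 4505 = (1*(-6))*((1/2)*(-1/5)*(-76)) - 4505 = -6*38/5 - 4505 = -228/5 - 4505 = -22753/5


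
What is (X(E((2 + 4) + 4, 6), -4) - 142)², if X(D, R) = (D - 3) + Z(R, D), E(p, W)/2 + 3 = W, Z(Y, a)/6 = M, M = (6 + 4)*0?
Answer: 19321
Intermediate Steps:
M = 0 (M = 10*0 = 0)
Z(Y, a) = 0 (Z(Y, a) = 6*0 = 0)
E(p, W) = -6 + 2*W
X(D, R) = -3 + D (X(D, R) = (D - 3) + 0 = (-3 + D) + 0 = -3 + D)
(X(E((2 + 4) + 4, 6), -4) - 142)² = ((-3 + (-6 + 2*6)) - 142)² = ((-3 + (-6 + 12)) - 142)² = ((-3 + 6) - 142)² = (3 - 142)² = (-139)² = 19321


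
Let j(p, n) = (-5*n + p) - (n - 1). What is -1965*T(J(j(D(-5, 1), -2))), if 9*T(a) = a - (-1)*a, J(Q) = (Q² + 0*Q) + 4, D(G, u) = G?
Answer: -89080/3 ≈ -29693.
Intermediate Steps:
j(p, n) = 1 + p - 6*n (j(p, n) = (p - 5*n) - (-1 + n) = (p - 5*n) + (1 - n) = 1 + p - 6*n)
J(Q) = 4 + Q² (J(Q) = (Q² + 0) + 4 = Q² + 4 = 4 + Q²)
T(a) = 2*a/9 (T(a) = (a - (-1)*a)/9 = (a + a)/9 = (2*a)/9 = 2*a/9)
-1965*T(J(j(D(-5, 1), -2))) = -1310*(4 + (1 - 5 - 6*(-2))²)/3 = -1310*(4 + (1 - 5 + 12)²)/3 = -1310*(4 + 8²)/3 = -1310*(4 + 64)/3 = -1310*68/3 = -1965*136/9 = -89080/3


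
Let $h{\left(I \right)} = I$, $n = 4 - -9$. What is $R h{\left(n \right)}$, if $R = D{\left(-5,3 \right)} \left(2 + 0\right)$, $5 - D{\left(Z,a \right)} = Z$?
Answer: $260$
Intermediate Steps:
$n = 13$ ($n = 4 + 9 = 13$)
$D{\left(Z,a \right)} = 5 - Z$
$R = 20$ ($R = \left(5 - -5\right) \left(2 + 0\right) = \left(5 + 5\right) 2 = 10 \cdot 2 = 20$)
$R h{\left(n \right)} = 20 \cdot 13 = 260$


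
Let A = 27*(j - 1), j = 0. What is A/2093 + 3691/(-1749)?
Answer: -7772486/3660657 ≈ -2.1232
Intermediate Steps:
A = -27 (A = 27*(0 - 1) = 27*(-1) = -27)
A/2093 + 3691/(-1749) = -27/2093 + 3691/(-1749) = -27*1/2093 + 3691*(-1/1749) = -27/2093 - 3691/1749 = -7772486/3660657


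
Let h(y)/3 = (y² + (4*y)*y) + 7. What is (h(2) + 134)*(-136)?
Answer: -29240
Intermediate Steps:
h(y) = 21 + 15*y² (h(y) = 3*((y² + (4*y)*y) + 7) = 3*((y² + 4*y²) + 7) = 3*(5*y² + 7) = 3*(7 + 5*y²) = 21 + 15*y²)
(h(2) + 134)*(-136) = ((21 + 15*2²) + 134)*(-136) = ((21 + 15*4) + 134)*(-136) = ((21 + 60) + 134)*(-136) = (81 + 134)*(-136) = 215*(-136) = -29240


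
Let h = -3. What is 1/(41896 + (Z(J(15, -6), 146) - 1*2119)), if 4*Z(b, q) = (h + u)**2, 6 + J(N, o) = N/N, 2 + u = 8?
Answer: 4/159117 ≈ 2.5139e-5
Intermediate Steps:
u = 6 (u = -2 + 8 = 6)
J(N, o) = -5 (J(N, o) = -6 + N/N = -6 + 1 = -5)
Z(b, q) = 9/4 (Z(b, q) = (-3 + 6)**2/4 = (1/4)*3**2 = (1/4)*9 = 9/4)
1/(41896 + (Z(J(15, -6), 146) - 1*2119)) = 1/(41896 + (9/4 - 1*2119)) = 1/(41896 + (9/4 - 2119)) = 1/(41896 - 8467/4) = 1/(159117/4) = 4/159117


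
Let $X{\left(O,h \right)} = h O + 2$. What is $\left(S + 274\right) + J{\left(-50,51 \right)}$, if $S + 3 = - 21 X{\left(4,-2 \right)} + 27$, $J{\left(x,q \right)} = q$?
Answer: $475$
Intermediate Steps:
$X{\left(O,h \right)} = 2 + O h$ ($X{\left(O,h \right)} = O h + 2 = 2 + O h$)
$S = 150$ ($S = -3 - \left(-27 + 21 \left(2 + 4 \left(-2\right)\right)\right) = -3 - \left(-27 + 21 \left(2 - 8\right)\right) = -3 + \left(\left(-21\right) \left(-6\right) + 27\right) = -3 + \left(126 + 27\right) = -3 + 153 = 150$)
$\left(S + 274\right) + J{\left(-50,51 \right)} = \left(150 + 274\right) + 51 = 424 + 51 = 475$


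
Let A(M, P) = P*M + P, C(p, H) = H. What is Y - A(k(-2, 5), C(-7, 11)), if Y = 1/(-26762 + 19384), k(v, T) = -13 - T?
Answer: 1379685/7378 ≈ 187.00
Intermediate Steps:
A(M, P) = P + M*P (A(M, P) = M*P + P = P + M*P)
Y = -1/7378 (Y = 1/(-7378) = -1/7378 ≈ -0.00013554)
Y - A(k(-2, 5), C(-7, 11)) = -1/7378 - 11*(1 + (-13 - 1*5)) = -1/7378 - 11*(1 + (-13 - 5)) = -1/7378 - 11*(1 - 18) = -1/7378 - 11*(-17) = -1/7378 - 1*(-187) = -1/7378 + 187 = 1379685/7378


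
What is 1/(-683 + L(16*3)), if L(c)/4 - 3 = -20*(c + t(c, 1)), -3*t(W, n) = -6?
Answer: -1/4671 ≈ -0.00021409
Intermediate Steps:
t(W, n) = 2 (t(W, n) = -⅓*(-6) = 2)
L(c) = -148 - 80*c (L(c) = 12 + 4*(-20*(c + 2)) = 12 + 4*(-20*(2 + c)) = 12 + 4*(-40 - 20*c) = 12 + (-160 - 80*c) = -148 - 80*c)
1/(-683 + L(16*3)) = 1/(-683 + (-148 - 1280*3)) = 1/(-683 + (-148 - 80*48)) = 1/(-683 + (-148 - 3840)) = 1/(-683 - 3988) = 1/(-4671) = -1/4671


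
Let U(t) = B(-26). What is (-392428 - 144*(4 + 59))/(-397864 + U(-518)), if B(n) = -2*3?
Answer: 3650/3617 ≈ 1.0091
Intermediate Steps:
B(n) = -6
U(t) = -6
(-392428 - 144*(4 + 59))/(-397864 + U(-518)) = (-392428 - 144*(4 + 59))/(-397864 - 6) = (-392428 - 144*63)/(-397870) = (-392428 - 9072)*(-1/397870) = -401500*(-1/397870) = 3650/3617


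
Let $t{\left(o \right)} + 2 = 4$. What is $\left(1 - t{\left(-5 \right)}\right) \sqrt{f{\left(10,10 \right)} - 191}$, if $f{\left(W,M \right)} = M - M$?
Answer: $- i \sqrt{191} \approx - 13.82 i$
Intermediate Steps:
$f{\left(W,M \right)} = 0$
$t{\left(o \right)} = 2$ ($t{\left(o \right)} = -2 + 4 = 2$)
$\left(1 - t{\left(-5 \right)}\right) \sqrt{f{\left(10,10 \right)} - 191} = \left(1 - 2\right) \sqrt{0 - 191} = \left(1 - 2\right) \sqrt{-191} = - i \sqrt{191}$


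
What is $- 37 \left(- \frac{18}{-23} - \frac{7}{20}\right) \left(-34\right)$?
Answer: $\frac{125171}{230} \approx 544.22$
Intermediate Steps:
$- 37 \left(- \frac{18}{-23} - \frac{7}{20}\right) \left(-34\right) = - 37 \left(\left(-18\right) \left(- \frac{1}{23}\right) - \frac{7}{20}\right) \left(-34\right) = - 37 \left(\frac{18}{23} - \frac{7}{20}\right) \left(-34\right) = \left(-37\right) \frac{199}{460} \left(-34\right) = \left(- \frac{7363}{460}\right) \left(-34\right) = \frac{125171}{230}$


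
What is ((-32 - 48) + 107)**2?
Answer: 729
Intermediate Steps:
((-32 - 48) + 107)**2 = (-80 + 107)**2 = 27**2 = 729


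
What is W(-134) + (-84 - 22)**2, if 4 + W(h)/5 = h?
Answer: 10546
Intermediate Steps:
W(h) = -20 + 5*h
W(-134) + (-84 - 22)**2 = (-20 + 5*(-134)) + (-84 - 22)**2 = (-20 - 670) + (-106)**2 = -690 + 11236 = 10546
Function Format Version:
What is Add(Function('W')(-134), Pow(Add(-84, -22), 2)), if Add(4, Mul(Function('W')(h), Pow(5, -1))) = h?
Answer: 10546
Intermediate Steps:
Function('W')(h) = Add(-20, Mul(5, h))
Add(Function('W')(-134), Pow(Add(-84, -22), 2)) = Add(Add(-20, Mul(5, -134)), Pow(Add(-84, -22), 2)) = Add(Add(-20, -670), Pow(-106, 2)) = Add(-690, 11236) = 10546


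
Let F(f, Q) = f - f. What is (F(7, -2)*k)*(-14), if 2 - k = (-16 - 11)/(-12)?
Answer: 0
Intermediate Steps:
F(f, Q) = 0
k = -1/4 (k = 2 - (-16 - 11)/(-12) = 2 - (-27)*(-1)/12 = 2 - 1*9/4 = 2 - 9/4 = -1/4 ≈ -0.25000)
(F(7, -2)*k)*(-14) = (0*(-1/4))*(-14) = 0*(-14) = 0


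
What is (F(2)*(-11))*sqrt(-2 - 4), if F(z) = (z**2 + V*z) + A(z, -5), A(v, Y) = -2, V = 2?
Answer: -66*I*sqrt(6) ≈ -161.67*I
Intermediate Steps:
F(z) = -2 + z**2 + 2*z (F(z) = (z**2 + 2*z) - 2 = -2 + z**2 + 2*z)
(F(2)*(-11))*sqrt(-2 - 4) = ((-2 + 2**2 + 2*2)*(-11))*sqrt(-2 - 4) = ((-2 + 4 + 4)*(-11))*sqrt(-6) = (6*(-11))*(I*sqrt(6)) = -66*I*sqrt(6)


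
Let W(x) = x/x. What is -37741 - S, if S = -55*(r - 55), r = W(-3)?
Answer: -40711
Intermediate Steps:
W(x) = 1
r = 1
S = 2970 (S = -55*(1 - 55) = -55*(-54) = 2970)
-37741 - S = -37741 - 1*2970 = -37741 - 2970 = -40711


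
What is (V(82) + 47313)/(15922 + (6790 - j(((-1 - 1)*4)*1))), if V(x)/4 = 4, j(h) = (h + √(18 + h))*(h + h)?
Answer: 133609767/63754312 - 47329*√10/31877156 ≈ 2.0910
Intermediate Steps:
j(h) = 2*h*(h + √(18 + h)) (j(h) = (h + √(18 + h))*(2*h) = 2*h*(h + √(18 + h)))
V(x) = 16 (V(x) = 4*4 = 16)
(V(82) + 47313)/(15922 + (6790 - j(((-1 - 1)*4)*1))) = (16 + 47313)/(15922 + (6790 - 2*((-1 - 1)*4)*1*(((-1 - 1)*4)*1 + √(18 + ((-1 - 1)*4)*1)))) = 47329/(15922 + (6790 - 2*-2*4*1*(-2*4*1 + √(18 - 2*4*1)))) = 47329/(15922 + (6790 - 2*(-8*1)*(-8*1 + √(18 - 8*1)))) = 47329/(15922 + (6790 - 2*(-8)*(-8 + √(18 - 8)))) = 47329/(15922 + (6790 - 2*(-8)*(-8 + √10))) = 47329/(15922 + (6790 - (128 - 16*√10))) = 47329/(15922 + (6790 + (-128 + 16*√10))) = 47329/(15922 + (6662 + 16*√10)) = 47329/(22584 + 16*√10)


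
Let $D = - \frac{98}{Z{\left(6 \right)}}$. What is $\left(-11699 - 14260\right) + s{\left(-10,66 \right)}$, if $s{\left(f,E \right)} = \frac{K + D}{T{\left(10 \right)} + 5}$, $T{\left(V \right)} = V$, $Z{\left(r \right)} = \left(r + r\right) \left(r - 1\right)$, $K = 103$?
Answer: $- \frac{11678509}{450} \approx -25952.0$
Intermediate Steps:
$Z{\left(r \right)} = 2 r \left(-1 + r\right)$
$D = - \frac{49}{30}$ ($D = - \frac{98}{2 \cdot 6 \left(-1 + 6\right)} = - \frac{98}{2 \cdot 6 \cdot 5} = - \frac{98}{60} = \left(-98\right) \frac{1}{60} = - \frac{49}{30} \approx -1.6333$)
$s{\left(f,E \right)} = \frac{3041}{450}$ ($s{\left(f,E \right)} = \frac{103 - \frac{49}{30}}{10 + 5} = \frac{3041}{30 \cdot 15} = \frac{3041}{30} \cdot \frac{1}{15} = \frac{3041}{450}$)
$\left(-11699 - 14260\right) + s{\left(-10,66 \right)} = \left(-11699 - 14260\right) + \frac{3041}{450} = -25959 + \frac{3041}{450} = - \frac{11678509}{450}$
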